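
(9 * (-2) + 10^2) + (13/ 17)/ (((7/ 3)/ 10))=10148/ 119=85.28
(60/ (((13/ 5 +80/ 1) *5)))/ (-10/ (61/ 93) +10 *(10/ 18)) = -1647/ 109858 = -0.01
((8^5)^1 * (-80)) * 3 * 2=-15728640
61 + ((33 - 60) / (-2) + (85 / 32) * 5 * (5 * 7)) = 17259 / 32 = 539.34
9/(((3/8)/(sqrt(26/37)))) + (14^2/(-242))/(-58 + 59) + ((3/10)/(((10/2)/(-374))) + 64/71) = -4799901/214775 + 24 * sqrt(962)/37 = -2.23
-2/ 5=-0.40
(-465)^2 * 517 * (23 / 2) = 2571131475 / 2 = 1285565737.50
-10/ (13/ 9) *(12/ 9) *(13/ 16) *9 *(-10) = 675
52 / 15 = 3.47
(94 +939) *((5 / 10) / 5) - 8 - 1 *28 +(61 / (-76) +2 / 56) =88489 / 1330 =66.53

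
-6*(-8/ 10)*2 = 48/ 5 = 9.60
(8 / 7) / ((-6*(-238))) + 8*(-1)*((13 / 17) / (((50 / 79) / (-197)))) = 1904.18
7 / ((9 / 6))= 14 / 3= 4.67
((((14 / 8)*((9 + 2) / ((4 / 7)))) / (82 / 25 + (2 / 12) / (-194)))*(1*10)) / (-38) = -19606125 / 7252148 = -2.70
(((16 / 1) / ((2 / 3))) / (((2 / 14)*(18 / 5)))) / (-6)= -70 / 9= -7.78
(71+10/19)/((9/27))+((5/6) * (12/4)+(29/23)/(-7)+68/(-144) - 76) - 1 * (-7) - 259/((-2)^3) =39600943/220248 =179.80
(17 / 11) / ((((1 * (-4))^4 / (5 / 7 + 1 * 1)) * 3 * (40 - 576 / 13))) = -0.00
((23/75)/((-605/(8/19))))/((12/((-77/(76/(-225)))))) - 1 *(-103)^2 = -421283551/39710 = -10609.00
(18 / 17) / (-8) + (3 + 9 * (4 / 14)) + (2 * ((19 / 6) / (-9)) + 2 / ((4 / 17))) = 170101 / 12852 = 13.24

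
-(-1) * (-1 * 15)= -15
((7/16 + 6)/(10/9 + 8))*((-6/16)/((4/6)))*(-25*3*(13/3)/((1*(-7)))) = -2711475/146944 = -18.45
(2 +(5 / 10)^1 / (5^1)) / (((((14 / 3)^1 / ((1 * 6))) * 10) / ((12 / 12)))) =27 / 100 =0.27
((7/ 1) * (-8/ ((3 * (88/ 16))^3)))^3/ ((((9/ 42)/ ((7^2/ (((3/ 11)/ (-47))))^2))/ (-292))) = 1949542939061387264/ 10356281643411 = 188247.39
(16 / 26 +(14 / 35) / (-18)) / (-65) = -347 / 38025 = -0.01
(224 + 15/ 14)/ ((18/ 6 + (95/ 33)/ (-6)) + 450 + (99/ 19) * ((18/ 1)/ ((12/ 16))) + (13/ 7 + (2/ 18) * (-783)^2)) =5927031/ 1809157123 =0.00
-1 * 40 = -40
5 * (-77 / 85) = -4.53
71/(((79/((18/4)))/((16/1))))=5112/79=64.71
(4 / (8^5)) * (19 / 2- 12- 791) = -1587 / 16384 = -0.10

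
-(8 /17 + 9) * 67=-10787 /17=-634.53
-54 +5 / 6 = -319 / 6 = -53.17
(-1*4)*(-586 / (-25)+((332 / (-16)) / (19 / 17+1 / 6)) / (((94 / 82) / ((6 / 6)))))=-5754358 / 153925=-37.38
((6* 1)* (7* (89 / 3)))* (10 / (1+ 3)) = 3115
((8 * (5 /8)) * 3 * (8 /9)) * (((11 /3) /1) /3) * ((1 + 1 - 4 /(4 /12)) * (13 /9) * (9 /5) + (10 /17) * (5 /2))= -61160 /153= -399.74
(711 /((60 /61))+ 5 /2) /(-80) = -14507 /1600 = -9.07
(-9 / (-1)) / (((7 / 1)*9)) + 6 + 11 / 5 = 8.34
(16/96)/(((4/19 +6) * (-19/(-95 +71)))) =2/59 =0.03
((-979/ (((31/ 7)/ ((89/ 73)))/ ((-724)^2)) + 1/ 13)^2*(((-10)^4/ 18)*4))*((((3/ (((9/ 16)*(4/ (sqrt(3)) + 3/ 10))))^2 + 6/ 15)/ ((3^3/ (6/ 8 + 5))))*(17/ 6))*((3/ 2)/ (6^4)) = 94176518941110511790286320963964151625/ 505808119156144471524 - 1080635389130366503091241055840000000*sqrt(3)/ 42150676596345372627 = 141784861578709610.09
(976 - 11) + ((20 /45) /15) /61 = 7946779 /8235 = 965.00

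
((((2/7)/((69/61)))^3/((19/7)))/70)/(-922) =-453962/4934758717665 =-0.00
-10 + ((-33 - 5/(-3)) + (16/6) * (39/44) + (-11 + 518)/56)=-55285/1848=-29.92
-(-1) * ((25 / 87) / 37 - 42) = -135173 / 3219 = -41.99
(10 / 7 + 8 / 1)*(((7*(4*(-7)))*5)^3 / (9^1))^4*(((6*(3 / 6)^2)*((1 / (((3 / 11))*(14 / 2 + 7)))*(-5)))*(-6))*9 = 9688849344072531024465920000000000000 / 81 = 119615424000895444746492800000000000.00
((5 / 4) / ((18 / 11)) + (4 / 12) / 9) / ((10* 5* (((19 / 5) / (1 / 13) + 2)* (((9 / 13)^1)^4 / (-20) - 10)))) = -4941053 / 158729930316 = -0.00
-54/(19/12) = -648/19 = -34.11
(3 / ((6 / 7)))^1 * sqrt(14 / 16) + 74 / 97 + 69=7 * sqrt(14) / 8 + 6767 / 97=73.04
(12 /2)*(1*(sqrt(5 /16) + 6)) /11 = 3*sqrt(5) /22 + 36 /11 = 3.58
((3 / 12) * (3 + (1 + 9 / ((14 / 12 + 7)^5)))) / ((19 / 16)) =4519883920 / 5367029731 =0.84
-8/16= -0.50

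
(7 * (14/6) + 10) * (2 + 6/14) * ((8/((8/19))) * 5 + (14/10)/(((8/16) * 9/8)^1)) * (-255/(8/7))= -100159597/72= -1391105.51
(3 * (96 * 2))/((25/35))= 4032/5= 806.40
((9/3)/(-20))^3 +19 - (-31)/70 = 1088611/56000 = 19.44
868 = 868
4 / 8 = 1 / 2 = 0.50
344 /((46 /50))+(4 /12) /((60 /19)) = 1548437 /4140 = 374.02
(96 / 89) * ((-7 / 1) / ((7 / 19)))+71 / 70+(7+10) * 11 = 1043649 / 6230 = 167.52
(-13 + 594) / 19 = 581 / 19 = 30.58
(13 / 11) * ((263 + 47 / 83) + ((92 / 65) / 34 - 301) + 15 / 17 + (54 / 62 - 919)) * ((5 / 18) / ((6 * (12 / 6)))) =-1357097791 / 51964308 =-26.12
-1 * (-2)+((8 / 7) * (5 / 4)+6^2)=276 / 7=39.43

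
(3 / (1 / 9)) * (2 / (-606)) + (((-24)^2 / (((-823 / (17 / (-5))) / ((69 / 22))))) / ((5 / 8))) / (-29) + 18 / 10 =861198048 / 662905925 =1.30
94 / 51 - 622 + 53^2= 111631 / 51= 2188.84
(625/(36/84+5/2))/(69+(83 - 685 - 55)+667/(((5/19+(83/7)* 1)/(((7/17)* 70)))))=0.21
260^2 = 67600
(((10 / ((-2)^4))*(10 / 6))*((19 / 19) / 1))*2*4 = 25 / 3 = 8.33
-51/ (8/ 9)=-459/ 8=-57.38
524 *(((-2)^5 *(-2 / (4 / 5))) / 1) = 41920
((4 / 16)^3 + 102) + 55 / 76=124931 / 1216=102.74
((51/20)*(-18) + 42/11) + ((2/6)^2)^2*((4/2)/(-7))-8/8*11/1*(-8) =2863697/62370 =45.91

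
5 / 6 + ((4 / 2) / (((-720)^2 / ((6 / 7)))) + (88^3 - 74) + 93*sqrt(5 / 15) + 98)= 31*sqrt(3) + 206084642401 / 302400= 681550.53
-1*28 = -28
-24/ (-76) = 6/ 19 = 0.32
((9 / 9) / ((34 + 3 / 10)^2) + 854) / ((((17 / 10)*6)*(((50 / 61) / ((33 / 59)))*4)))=1982851299 / 138825820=14.28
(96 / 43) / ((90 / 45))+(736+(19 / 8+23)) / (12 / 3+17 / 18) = 2374305 / 15308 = 155.10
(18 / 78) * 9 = 27 / 13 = 2.08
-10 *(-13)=130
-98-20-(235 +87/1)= -440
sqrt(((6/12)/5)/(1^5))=sqrt(10)/10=0.32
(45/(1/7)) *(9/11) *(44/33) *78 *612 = 16403825.45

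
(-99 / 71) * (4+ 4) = -792 / 71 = -11.15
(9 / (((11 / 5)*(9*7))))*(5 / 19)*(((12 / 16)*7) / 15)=5 / 836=0.01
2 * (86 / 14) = 86 / 7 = 12.29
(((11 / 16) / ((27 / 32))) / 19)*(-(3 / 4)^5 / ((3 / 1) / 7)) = -231 / 9728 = -0.02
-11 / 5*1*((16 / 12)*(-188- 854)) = 45848 / 15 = 3056.53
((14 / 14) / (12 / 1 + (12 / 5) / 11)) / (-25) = -11 / 3360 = -0.00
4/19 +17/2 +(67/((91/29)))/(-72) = 1047439/124488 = 8.41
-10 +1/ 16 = -159/ 16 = -9.94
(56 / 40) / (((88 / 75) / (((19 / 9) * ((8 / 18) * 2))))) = 665 / 297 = 2.24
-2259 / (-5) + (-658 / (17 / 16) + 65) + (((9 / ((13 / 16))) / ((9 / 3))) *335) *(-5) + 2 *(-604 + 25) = -8226846 / 1105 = -7445.11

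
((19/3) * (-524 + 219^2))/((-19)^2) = 47437/57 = 832.23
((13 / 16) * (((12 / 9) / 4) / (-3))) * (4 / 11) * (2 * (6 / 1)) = -13 / 33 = -0.39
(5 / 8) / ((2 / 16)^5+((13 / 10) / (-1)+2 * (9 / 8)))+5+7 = 1970236 / 155653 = 12.66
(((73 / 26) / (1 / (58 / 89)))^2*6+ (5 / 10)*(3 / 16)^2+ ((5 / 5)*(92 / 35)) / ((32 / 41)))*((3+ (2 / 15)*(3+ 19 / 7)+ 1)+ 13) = 210029966520799 / 503760391680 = 416.92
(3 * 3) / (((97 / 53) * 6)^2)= 2809 / 37636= 0.07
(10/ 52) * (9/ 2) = 45/ 52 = 0.87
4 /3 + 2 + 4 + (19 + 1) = 82 /3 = 27.33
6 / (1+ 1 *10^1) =6 / 11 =0.55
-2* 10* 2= -40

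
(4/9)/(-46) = -2/207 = -0.01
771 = 771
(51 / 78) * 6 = 51 / 13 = 3.92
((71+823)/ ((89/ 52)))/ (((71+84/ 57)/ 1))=294424/ 40851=7.21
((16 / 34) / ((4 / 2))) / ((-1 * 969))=-4 / 16473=-0.00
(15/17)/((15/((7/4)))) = 7/68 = 0.10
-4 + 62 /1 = 58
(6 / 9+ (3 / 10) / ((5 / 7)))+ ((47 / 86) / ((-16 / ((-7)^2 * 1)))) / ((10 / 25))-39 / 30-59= -13085257 / 206400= -63.40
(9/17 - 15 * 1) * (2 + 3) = -1230/17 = -72.35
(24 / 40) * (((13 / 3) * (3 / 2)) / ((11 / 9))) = 351 / 110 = 3.19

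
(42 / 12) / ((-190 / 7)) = -49 / 380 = -0.13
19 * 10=190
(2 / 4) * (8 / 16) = 0.25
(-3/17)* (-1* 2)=6/17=0.35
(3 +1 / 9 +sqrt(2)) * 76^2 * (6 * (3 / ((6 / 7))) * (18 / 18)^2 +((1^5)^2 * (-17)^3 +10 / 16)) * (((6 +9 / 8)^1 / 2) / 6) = -1878796703 / 36 -268399529 * sqrt(2) / 16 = -75912188.18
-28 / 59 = -0.47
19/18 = 1.06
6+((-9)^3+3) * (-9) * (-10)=-65334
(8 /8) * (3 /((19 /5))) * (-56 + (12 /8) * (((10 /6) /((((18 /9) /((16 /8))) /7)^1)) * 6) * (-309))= -25658.68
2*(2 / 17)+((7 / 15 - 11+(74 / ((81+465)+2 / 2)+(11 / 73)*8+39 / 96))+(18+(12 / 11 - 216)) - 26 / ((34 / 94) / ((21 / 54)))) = -2509815901951 / 10752619680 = -233.41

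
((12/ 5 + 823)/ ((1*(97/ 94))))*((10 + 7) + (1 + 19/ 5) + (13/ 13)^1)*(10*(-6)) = -530699184/ 485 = -1094225.12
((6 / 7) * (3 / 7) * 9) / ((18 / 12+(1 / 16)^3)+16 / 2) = 221184 / 635579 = 0.35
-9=-9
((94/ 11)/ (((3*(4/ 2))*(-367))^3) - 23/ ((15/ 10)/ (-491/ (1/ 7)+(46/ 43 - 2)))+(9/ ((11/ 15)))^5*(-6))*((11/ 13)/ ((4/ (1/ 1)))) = -59811565774880104946693/ 174769034934512304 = -342232.05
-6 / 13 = -0.46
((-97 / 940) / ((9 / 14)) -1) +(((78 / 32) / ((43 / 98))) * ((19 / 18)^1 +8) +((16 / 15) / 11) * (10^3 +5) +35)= 2906743589 / 16006320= 181.60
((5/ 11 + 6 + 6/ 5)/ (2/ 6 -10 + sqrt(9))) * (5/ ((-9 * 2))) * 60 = 19.14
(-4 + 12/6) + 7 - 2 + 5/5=4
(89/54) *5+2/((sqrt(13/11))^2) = 9.93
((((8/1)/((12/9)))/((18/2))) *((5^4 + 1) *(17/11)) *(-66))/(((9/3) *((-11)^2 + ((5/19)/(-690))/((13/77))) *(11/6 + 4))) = -2901945696/144351515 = -20.10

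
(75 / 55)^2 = 225 / 121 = 1.86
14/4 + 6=19/2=9.50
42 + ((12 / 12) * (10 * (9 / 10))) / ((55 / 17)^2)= 129651 / 3025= 42.86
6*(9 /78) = 9 /13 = 0.69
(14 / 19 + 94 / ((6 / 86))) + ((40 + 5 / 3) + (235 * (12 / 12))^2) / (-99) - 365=2397265 / 5643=424.82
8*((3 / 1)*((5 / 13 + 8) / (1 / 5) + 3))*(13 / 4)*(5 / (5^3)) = 3504 / 25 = 140.16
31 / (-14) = -31 / 14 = -2.21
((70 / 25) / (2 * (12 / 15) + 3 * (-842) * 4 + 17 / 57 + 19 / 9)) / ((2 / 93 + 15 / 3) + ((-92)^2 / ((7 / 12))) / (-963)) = 27793143 / 1007118572246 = 0.00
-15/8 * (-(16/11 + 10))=945/44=21.48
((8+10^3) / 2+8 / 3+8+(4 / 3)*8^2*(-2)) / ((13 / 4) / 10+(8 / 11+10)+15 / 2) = 151360 / 8163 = 18.54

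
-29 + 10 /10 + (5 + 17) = -6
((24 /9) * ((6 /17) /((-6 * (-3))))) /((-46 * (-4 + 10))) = -0.00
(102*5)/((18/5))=425/3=141.67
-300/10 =-30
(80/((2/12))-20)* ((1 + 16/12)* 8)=25760/3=8586.67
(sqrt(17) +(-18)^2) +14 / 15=sqrt(17) +4874 / 15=329.06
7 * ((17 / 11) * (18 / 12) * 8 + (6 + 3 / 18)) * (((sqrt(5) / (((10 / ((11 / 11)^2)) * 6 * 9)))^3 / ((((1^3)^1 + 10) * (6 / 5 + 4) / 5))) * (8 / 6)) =11417 * sqrt(5) / 17833742784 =0.00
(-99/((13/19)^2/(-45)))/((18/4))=357390/169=2114.73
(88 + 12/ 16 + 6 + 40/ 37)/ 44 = 14183/ 6512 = 2.18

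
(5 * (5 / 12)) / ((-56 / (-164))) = 1025 / 168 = 6.10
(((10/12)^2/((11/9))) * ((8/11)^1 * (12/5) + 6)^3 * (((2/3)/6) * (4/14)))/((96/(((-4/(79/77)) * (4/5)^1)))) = -715822/2628725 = -0.27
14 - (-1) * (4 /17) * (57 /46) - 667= -255209 /391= -652.71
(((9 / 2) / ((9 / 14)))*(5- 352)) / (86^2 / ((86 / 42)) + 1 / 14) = -34006 / 50569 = -0.67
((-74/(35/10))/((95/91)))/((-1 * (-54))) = -962/2565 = -0.38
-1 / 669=-0.00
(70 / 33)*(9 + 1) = 700 / 33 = 21.21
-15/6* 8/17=-20/17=-1.18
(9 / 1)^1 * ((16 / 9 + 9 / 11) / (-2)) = -257 / 22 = -11.68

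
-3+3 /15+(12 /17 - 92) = -7998 /85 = -94.09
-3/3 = -1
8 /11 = 0.73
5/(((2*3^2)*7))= 5/126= 0.04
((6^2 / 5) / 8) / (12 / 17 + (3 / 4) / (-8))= 272 / 185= 1.47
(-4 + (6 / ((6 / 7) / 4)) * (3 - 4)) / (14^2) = -8 / 49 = -0.16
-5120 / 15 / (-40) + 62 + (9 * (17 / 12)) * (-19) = -10303 / 60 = -171.72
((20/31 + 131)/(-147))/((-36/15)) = 2915/7812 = 0.37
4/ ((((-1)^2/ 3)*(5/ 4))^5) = 995328/ 3125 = 318.50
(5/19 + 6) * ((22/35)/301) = 374/28595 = 0.01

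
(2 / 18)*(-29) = -29 / 9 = -3.22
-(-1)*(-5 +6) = 1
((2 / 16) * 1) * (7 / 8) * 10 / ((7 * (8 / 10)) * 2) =25 / 256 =0.10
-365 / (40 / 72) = -657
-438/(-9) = 146/3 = 48.67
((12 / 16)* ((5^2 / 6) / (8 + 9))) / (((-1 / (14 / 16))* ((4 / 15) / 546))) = -716625 / 2176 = -329.33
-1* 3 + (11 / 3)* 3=8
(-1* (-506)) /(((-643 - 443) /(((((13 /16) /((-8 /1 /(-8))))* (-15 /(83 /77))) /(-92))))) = -55055 /961472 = -0.06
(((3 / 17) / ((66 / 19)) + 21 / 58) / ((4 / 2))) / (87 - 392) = -2239 / 3308030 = -0.00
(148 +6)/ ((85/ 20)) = 616/ 17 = 36.24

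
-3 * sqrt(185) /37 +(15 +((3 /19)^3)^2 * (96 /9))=705695991 /47045881 - 3 * sqrt(185) /37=13.90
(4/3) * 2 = 8/3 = 2.67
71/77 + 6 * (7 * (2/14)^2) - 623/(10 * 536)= 686349/412720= 1.66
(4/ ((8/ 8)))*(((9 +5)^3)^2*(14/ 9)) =421654016/ 9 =46850446.22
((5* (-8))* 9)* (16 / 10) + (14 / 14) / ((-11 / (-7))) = -6329 / 11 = -575.36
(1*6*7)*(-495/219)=-6930/73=-94.93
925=925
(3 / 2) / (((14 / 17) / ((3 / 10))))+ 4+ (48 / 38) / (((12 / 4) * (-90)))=217459 / 47880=4.54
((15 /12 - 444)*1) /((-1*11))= 161 /4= 40.25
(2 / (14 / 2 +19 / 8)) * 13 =208 / 75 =2.77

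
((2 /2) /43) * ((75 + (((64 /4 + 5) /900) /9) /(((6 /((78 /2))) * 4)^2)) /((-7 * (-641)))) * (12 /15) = 12961183 /41675256000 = 0.00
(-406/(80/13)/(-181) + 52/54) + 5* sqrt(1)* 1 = 1236893/195480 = 6.33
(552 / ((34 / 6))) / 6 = 276 / 17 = 16.24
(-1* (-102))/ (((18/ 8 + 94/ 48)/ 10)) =24480/ 101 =242.38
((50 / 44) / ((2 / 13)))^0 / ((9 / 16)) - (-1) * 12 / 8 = 59 / 18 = 3.28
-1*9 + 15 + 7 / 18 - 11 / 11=97 / 18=5.39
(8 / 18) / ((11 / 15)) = 0.61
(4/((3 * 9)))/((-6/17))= -0.42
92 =92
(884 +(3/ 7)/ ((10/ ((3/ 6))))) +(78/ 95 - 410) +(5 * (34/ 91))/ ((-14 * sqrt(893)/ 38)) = 1263081/ 2660 - 170 * sqrt(893)/ 29939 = 474.67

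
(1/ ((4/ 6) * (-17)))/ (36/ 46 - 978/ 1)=23/ 254728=0.00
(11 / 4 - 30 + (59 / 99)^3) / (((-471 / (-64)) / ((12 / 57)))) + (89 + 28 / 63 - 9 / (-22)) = 1547001012259 / 17366411502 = 89.08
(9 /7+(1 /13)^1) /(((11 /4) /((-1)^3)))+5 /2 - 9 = -14005 /2002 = -7.00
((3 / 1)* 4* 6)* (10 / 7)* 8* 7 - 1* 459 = 5301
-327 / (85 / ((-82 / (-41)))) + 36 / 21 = -3558 / 595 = -5.98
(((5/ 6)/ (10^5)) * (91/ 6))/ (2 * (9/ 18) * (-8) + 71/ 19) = -1729/ 58320000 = -0.00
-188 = -188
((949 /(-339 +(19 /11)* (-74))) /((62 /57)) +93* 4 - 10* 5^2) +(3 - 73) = 1227709 /24490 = 50.13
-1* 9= -9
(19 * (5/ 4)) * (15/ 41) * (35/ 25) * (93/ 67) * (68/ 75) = 210273/ 13735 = 15.31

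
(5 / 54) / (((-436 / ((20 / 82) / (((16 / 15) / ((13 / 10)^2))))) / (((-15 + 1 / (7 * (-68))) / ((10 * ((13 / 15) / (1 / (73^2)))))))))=464165 / 17412223911936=0.00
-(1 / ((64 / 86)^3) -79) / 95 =501833 / 622592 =0.81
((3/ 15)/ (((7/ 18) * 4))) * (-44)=-198/ 35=-5.66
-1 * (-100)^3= 1000000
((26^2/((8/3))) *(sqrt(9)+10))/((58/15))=98865/116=852.28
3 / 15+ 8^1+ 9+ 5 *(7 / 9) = 949 / 45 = 21.09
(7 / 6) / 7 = 1 / 6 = 0.17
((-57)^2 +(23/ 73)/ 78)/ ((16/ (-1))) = -18499829/ 91104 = -203.06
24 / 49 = 0.49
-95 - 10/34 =-1620/17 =-95.29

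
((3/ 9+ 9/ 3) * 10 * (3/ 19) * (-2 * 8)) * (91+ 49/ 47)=-6921600/ 893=-7750.95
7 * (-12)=-84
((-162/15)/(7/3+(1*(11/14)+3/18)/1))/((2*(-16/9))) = 1701/1840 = 0.92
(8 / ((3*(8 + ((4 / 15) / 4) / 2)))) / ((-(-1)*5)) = 16 / 241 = 0.07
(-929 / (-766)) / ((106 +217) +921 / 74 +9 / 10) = 171865 / 47663584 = 0.00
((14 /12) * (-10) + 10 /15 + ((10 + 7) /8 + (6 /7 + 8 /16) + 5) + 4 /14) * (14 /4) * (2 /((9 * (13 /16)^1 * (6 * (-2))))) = 0.18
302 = 302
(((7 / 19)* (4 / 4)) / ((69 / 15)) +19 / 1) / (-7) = -8338 / 3059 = -2.73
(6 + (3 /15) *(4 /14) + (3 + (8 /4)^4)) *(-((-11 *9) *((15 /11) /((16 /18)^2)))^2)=-20973319065 /28672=-731491.32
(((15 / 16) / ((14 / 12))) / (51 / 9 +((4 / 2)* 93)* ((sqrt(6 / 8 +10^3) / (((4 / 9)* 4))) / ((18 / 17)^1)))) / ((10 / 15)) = -25920 / 37079983381 +225990* sqrt(4003) / 37079983381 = 0.00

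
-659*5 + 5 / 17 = -3294.71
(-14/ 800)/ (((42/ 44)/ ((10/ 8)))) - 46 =-46.02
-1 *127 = -127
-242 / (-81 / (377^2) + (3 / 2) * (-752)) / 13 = 0.02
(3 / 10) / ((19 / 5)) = 3 / 38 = 0.08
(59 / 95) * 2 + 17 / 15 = 2.38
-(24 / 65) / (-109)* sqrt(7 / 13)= 24* sqrt(91) / 92105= 0.00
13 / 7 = 1.86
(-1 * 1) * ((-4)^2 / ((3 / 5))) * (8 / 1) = -640 / 3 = -213.33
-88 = -88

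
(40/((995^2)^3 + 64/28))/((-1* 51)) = -280/346422985840186828941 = -0.00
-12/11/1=-12/11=-1.09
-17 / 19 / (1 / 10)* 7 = -1190 / 19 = -62.63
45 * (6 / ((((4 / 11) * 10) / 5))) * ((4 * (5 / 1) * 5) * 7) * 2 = 519750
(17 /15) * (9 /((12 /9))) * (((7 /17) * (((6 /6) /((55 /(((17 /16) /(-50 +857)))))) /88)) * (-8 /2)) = -357 /104156800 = -0.00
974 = 974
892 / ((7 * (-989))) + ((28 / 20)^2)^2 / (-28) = -4604589 / 17307500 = -0.27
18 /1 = 18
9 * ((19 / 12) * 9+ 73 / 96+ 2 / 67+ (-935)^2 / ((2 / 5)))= 42172904217 / 2144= 19670197.86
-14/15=-0.93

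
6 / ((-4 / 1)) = -1.50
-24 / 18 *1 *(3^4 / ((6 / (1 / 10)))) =-9 / 5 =-1.80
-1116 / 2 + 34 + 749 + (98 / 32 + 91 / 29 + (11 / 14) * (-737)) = -1129885 / 3248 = -347.87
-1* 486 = -486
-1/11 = -0.09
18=18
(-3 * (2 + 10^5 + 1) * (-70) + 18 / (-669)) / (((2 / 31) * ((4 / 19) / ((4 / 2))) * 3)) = 229864145423 / 223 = 1030780921.18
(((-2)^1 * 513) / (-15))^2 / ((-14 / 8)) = -467856 / 175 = -2673.46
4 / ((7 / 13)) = 52 / 7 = 7.43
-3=-3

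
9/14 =0.64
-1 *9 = -9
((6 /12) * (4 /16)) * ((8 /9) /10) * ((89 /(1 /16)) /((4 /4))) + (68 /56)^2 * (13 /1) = 308617 /8820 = 34.99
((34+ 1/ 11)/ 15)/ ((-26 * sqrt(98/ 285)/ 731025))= -18275625 * sqrt(570)/ 4004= -108972.17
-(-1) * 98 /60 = 49 /30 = 1.63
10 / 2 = 5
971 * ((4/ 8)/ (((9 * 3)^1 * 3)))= 971/ 162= 5.99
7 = 7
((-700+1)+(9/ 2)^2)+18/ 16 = -5421/ 8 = -677.62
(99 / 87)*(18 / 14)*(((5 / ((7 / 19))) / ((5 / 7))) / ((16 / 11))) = 62073 / 3248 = 19.11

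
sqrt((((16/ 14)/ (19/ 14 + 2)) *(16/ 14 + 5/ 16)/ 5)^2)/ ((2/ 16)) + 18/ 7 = 5534/ 1645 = 3.36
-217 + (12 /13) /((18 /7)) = -8449 /39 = -216.64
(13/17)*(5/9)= 65/153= 0.42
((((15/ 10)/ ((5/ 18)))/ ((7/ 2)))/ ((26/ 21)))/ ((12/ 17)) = 459/ 260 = 1.77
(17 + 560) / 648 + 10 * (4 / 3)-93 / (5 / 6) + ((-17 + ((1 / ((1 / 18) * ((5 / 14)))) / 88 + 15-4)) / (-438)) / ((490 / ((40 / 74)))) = -91863136837 / 943383672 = -97.38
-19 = -19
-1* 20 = -20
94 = 94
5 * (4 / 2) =10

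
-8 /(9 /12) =-10.67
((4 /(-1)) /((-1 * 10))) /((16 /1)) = 1 /40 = 0.02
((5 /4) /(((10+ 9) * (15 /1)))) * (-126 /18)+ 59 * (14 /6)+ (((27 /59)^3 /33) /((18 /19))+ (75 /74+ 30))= 3214239157381 /19058349684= 168.65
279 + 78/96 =4477/16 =279.81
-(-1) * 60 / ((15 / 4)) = 16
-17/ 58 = -0.29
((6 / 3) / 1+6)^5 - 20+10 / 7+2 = 229260 / 7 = 32751.43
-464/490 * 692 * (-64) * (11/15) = 113022976/3675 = 30754.55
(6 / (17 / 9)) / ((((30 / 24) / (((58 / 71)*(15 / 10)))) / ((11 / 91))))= 206712 / 549185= 0.38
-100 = -100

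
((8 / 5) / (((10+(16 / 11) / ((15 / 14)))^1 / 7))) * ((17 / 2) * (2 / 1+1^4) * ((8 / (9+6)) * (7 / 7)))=62832 / 4685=13.41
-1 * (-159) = 159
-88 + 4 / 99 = -8708 / 99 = -87.96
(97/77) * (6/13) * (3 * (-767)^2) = 1026126.47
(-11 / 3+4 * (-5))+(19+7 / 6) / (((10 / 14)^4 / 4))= 178889 / 625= 286.22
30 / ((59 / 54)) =1620 / 59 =27.46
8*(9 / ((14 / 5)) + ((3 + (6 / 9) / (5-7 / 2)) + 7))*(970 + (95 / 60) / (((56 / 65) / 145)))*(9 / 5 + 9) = 286000943 / 196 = 1459188.48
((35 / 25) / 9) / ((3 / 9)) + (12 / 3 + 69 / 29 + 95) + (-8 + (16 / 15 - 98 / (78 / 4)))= 169437 / 1885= 89.89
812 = 812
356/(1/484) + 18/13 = 2239970/13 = 172305.38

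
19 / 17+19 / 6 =437 / 102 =4.28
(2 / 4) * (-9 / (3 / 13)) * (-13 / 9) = 169 / 6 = 28.17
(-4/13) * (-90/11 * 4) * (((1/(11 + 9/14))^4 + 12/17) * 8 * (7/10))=39.81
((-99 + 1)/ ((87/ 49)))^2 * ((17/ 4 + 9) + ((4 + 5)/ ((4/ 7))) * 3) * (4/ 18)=2790163684/ 68121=40958.94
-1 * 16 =-16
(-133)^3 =-2352637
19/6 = 3.17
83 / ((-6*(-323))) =83 / 1938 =0.04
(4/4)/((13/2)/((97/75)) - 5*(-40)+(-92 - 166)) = -194/10277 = -0.02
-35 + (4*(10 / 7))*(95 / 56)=-1240 / 49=-25.31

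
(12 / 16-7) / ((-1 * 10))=5 / 8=0.62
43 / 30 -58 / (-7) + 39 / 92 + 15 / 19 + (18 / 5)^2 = 21926087 / 917700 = 23.89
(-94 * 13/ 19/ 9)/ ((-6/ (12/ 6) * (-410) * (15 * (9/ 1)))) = -611/ 14197275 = -0.00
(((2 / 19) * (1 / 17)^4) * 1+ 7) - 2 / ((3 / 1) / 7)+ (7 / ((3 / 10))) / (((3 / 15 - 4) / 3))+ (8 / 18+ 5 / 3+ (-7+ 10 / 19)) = -292072919 / 14282091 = -20.45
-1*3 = -3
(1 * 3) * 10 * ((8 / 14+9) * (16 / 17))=32160 / 119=270.25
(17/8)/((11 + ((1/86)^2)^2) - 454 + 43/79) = -9182899486/1912012322385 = -0.00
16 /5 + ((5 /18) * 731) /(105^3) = 13336571 /4167450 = 3.20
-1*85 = -85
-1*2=-2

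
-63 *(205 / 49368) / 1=-0.26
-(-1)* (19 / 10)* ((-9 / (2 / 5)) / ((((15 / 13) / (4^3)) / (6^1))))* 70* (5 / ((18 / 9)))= -2489760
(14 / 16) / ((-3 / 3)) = -7 / 8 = -0.88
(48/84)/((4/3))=3/7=0.43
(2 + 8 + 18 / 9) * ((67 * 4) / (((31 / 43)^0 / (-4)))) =-12864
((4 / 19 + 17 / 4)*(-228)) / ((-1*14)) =1017 / 14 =72.64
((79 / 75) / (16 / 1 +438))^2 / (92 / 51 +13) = 106097 / 291782962500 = 0.00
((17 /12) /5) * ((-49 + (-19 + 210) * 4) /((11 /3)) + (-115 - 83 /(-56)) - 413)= -63121 /672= -93.93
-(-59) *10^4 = 590000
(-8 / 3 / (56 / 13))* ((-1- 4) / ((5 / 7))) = 13 / 3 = 4.33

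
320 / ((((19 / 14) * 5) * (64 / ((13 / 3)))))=3.19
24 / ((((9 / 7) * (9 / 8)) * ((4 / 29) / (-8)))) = -25984 / 27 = -962.37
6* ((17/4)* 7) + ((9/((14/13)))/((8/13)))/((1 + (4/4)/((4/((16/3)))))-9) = 395277/2240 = 176.46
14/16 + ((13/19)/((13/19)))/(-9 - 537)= 1907/2184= 0.87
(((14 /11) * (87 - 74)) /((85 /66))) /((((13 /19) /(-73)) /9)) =-1048572 /85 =-12336.14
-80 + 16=-64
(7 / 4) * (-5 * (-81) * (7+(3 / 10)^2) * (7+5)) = 1206009 / 20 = 60300.45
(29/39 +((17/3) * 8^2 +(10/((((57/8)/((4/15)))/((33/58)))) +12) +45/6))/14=784089/28652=27.37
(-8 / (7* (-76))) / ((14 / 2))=2 / 931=0.00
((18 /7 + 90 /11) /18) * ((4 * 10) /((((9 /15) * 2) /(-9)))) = -13800 /77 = -179.22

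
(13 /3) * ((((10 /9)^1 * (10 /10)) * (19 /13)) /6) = 95 /81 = 1.17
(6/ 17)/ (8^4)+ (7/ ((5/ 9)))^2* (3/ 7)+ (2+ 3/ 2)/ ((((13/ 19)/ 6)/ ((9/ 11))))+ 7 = 12465635813/ 124467200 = 100.15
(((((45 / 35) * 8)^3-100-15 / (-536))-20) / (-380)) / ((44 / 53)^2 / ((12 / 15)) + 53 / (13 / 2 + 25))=-4500127036953 / 4493279788480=-1.00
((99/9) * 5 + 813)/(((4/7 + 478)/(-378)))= -1148364/1675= -685.59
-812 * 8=-6496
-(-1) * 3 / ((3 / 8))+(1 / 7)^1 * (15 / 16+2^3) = 1039 / 112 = 9.28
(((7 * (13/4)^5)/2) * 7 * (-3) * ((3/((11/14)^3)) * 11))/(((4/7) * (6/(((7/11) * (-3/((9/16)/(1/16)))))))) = 305775751099/2725888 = 112174.73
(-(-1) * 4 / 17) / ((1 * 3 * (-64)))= -1 / 816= -0.00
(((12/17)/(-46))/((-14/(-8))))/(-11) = 24/30107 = 0.00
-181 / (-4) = 181 / 4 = 45.25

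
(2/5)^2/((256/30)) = 3/160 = 0.02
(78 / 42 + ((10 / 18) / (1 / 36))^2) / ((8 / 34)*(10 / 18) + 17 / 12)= 1721556 / 6629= 259.70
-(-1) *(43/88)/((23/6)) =0.13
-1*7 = -7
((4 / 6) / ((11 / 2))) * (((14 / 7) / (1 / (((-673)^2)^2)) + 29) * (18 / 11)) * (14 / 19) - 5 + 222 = 137857224824179 / 2299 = 59963995138.83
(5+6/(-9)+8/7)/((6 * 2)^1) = 115/252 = 0.46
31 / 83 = 0.37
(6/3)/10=1/5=0.20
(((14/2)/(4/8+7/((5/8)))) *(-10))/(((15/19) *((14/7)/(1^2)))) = -1330/351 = -3.79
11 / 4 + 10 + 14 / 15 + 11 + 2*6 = 36.68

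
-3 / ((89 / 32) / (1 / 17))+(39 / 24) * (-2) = -20053 / 6052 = -3.31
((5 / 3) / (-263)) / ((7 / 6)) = -10 / 1841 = -0.01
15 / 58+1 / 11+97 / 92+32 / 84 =1100005 / 616308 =1.78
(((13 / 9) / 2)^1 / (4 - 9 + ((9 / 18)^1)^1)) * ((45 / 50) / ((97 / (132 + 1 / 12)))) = -4121 / 20952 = -0.20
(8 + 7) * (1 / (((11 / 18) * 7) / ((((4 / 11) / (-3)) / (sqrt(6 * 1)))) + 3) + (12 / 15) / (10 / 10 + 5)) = 285754 / 143309 - 10164 * sqrt(6) / 143309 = 1.82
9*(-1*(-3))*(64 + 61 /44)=77679 /44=1765.43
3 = 3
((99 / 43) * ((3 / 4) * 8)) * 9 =5346 / 43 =124.33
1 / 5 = 0.20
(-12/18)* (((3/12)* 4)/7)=-0.10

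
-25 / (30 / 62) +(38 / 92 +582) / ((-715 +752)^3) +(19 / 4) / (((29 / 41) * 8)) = -164816390485 / 3243412896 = -50.82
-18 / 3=-6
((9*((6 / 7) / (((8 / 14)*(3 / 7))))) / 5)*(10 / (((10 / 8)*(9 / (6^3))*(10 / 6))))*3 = 54432 / 25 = 2177.28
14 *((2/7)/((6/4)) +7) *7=2114/3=704.67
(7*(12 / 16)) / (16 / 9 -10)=-189 / 296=-0.64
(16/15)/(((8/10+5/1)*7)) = 0.03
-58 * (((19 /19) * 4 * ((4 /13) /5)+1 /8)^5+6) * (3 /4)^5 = -82.68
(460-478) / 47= -18 / 47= -0.38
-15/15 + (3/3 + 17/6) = 17/6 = 2.83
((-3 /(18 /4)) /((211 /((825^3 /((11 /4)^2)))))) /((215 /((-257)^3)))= 168048470700000 /9073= 18521819761.93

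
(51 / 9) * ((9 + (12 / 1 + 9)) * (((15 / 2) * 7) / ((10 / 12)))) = 10710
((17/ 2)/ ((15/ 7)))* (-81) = -3213/ 10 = -321.30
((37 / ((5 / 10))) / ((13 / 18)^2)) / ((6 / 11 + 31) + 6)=263736 / 69797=3.78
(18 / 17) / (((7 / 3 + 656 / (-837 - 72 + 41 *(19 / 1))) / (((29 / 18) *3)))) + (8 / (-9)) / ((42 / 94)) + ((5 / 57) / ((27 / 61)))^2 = -572041439644 / 149100765471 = -3.84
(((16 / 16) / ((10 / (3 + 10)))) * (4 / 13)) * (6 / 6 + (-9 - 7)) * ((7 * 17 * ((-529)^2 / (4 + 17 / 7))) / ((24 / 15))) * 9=-699322659 / 4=-174830664.75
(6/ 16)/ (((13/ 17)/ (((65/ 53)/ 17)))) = 15/ 424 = 0.04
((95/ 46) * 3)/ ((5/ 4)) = 114/ 23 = 4.96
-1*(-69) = 69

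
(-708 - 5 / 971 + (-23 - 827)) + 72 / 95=-143648273 / 92245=-1557.25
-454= -454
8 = 8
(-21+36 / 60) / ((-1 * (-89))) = -102 / 445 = -0.23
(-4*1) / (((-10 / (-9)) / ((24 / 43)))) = -432 / 215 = -2.01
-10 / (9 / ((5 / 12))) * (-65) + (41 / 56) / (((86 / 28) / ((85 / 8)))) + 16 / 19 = 23624237 / 705888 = 33.47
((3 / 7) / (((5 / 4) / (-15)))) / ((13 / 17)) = -612 / 91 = -6.73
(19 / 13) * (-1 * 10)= -190 / 13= -14.62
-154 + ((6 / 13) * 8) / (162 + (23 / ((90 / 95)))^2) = -487385362 / 3164941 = -154.00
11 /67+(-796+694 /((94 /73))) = -256.88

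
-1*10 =-10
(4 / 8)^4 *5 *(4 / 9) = 5 / 36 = 0.14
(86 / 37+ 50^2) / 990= 15431 / 6105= 2.53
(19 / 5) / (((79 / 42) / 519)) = 414162 / 395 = 1048.51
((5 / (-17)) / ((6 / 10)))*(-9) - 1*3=24 / 17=1.41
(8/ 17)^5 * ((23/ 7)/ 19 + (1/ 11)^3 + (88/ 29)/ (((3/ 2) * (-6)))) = -247507124224/ 65601657230571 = -0.00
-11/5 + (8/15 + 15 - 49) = -107/3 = -35.67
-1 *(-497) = 497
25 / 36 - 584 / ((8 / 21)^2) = -289687 / 72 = -4023.43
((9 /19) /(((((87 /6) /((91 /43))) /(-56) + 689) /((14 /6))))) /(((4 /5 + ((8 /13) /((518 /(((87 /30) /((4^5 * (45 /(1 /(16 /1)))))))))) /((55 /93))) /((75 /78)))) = 7805147750400000 /4047444102038468707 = 0.00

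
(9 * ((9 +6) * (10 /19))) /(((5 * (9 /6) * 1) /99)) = 17820 /19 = 937.89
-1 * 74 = -74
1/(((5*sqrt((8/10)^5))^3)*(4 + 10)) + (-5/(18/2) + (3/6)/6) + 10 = 9.53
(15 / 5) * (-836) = -2508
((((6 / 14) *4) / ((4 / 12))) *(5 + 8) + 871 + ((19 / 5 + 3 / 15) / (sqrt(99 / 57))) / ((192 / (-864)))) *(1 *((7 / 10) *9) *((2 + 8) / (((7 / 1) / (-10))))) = -590850 / 7 + 540 *sqrt(627) / 11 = -83177.91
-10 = -10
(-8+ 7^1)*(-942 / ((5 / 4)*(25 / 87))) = 327816 / 125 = 2622.53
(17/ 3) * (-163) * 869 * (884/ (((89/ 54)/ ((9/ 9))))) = -38316080088/ 89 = -430517753.80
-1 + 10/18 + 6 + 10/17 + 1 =1093/153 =7.14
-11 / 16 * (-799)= 8789 / 16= 549.31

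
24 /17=1.41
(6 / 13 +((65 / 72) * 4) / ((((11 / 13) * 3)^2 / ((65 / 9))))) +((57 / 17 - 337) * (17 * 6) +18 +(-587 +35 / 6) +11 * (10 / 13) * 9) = -39578368408 / 1146717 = -34514.50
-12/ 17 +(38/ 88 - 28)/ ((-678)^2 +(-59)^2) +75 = 89062231/ 1198780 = 74.29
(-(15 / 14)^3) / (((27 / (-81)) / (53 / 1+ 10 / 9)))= 547875 / 2744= 199.66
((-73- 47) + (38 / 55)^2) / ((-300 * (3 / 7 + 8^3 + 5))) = 632723 / 821741250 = 0.00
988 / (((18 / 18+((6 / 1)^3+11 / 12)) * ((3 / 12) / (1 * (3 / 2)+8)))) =450528 / 2615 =172.29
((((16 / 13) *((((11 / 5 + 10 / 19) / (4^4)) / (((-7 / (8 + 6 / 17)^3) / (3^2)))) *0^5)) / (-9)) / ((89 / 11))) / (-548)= 0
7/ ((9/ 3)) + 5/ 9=26/ 9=2.89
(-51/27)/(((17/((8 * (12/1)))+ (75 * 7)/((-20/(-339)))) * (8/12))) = -272/854297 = -0.00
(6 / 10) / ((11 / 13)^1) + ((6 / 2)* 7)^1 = 1194 / 55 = 21.71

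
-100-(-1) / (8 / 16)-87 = -185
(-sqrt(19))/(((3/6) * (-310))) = 0.03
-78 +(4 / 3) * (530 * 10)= 20966 / 3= 6988.67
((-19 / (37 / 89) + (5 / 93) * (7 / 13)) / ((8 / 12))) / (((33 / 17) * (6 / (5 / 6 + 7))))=-408114019 / 8857134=-46.08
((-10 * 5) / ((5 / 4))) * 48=-1920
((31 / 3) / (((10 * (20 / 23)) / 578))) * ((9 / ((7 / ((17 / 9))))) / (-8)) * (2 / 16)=-3502969 / 134400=-26.06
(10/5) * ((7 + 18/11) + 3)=256/11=23.27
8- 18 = -10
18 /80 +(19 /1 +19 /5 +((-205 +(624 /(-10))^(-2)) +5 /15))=-88408507 /486720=-181.64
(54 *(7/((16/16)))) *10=3780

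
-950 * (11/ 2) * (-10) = 52250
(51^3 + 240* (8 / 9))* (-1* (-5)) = 1992965 / 3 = 664321.67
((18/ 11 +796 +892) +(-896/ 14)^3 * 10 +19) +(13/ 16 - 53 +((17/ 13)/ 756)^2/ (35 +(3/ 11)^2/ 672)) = -377218651486917621317/ 143988480011376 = -2619783.55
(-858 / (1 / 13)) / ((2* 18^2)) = -1859 / 108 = -17.21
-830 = -830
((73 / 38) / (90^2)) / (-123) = -73 / 37859400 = -0.00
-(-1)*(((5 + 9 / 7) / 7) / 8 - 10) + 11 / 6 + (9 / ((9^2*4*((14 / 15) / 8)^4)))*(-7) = -1088288 / 1029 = -1057.62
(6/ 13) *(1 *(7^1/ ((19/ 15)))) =630/ 247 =2.55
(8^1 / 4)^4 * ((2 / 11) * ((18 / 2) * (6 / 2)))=864 / 11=78.55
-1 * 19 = -19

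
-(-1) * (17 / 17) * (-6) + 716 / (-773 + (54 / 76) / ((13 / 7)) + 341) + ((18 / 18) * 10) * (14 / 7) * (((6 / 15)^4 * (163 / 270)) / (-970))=-165009725542 / 21544003125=-7.66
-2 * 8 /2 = -8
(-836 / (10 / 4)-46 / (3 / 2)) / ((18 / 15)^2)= -6845 / 27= -253.52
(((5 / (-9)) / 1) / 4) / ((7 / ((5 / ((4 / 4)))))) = -25 / 252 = -0.10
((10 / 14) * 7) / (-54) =-5 / 54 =-0.09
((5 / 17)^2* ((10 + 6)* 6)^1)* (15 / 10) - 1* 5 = 2155 / 289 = 7.46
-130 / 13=-10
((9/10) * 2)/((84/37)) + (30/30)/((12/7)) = 1.38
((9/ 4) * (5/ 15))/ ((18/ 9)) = 3/ 8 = 0.38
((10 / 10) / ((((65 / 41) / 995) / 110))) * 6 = 5384940 / 13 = 414226.15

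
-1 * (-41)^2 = -1681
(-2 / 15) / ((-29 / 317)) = 634 / 435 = 1.46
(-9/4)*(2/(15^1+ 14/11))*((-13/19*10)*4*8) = 205920/3401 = 60.55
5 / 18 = 0.28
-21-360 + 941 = 560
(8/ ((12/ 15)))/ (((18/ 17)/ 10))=850/ 9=94.44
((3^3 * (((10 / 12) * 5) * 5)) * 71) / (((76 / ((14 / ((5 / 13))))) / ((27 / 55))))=7850115 / 836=9390.09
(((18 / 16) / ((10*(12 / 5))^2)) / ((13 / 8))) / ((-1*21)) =-1 / 17472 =-0.00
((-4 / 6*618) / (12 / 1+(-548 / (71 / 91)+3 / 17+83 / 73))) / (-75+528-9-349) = 18150866 / 2883873485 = 0.01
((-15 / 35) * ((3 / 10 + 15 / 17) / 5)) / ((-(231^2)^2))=67 / 1882445345550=0.00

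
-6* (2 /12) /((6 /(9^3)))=-243 /2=-121.50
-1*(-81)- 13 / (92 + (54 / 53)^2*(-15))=17353211 / 214688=80.83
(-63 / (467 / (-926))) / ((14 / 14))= 58338 / 467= 124.92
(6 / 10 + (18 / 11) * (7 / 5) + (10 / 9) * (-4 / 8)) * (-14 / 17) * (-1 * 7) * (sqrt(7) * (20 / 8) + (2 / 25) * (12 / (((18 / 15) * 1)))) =26656 / 2475 + 3332 * sqrt(7) / 99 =99.82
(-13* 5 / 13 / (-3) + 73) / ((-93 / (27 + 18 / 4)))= -784 / 31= -25.29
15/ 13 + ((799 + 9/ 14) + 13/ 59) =8601321/ 10738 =801.02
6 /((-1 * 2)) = -3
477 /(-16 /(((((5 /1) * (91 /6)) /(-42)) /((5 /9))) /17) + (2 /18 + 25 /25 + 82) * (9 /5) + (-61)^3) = -10335 /4912867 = -0.00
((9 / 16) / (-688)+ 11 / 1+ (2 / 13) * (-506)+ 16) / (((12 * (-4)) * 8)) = 7276405 / 54951936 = 0.13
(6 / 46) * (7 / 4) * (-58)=-609 / 46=-13.24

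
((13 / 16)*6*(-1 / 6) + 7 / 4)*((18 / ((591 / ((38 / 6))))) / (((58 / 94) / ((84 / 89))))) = 281295 / 1016914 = 0.28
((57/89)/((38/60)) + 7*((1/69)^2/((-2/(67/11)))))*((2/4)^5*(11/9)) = 9385039/244067904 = 0.04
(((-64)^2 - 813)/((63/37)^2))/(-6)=-91723/486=-188.73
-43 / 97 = -0.44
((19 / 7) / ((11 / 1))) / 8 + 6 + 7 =8027 / 616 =13.03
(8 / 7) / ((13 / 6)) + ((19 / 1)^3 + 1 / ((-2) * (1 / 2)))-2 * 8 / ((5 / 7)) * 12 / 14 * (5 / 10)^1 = 3116262 / 455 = 6848.93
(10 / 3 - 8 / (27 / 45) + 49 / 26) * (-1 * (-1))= -211 / 26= -8.12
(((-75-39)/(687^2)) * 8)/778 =-152/61198647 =-0.00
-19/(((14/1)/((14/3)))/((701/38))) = -701/6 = -116.83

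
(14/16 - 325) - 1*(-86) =-1905/8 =-238.12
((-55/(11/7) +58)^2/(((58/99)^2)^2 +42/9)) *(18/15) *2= 304893173574/1148986585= 265.36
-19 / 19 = -1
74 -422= -348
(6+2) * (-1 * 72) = -576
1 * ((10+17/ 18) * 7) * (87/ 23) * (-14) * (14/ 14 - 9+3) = 20285.29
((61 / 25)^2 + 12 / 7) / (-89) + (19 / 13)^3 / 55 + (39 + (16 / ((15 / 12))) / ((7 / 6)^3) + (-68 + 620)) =276208070637899 / 461091255625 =599.03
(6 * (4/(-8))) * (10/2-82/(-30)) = -116/5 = -23.20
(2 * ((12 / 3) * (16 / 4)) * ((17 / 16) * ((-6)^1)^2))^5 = 2747306344218624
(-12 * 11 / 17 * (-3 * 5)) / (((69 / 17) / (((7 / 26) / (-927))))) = -770 / 92391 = -0.01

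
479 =479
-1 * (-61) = 61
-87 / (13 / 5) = -435 / 13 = -33.46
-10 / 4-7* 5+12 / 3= -67 / 2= -33.50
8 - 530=-522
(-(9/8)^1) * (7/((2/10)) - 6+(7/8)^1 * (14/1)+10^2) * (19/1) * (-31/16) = 2995065/512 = 5849.74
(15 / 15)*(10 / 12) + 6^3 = 1301 / 6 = 216.83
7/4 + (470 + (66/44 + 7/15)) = 28423/60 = 473.72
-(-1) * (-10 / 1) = -10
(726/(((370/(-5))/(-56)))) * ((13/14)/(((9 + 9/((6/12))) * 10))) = 3146/1665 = 1.89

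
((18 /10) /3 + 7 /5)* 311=622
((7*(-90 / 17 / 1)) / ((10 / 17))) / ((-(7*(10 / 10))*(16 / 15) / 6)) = 50.62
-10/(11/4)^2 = -160/121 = -1.32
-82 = -82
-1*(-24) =24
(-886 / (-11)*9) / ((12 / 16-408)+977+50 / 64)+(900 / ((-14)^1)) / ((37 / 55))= -4904379738 / 52014193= -94.29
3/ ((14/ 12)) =18/ 7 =2.57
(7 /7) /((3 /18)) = 6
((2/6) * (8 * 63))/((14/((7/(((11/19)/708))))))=1129968/11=102724.36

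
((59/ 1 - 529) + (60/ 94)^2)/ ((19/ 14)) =-14522620/ 41971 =-346.02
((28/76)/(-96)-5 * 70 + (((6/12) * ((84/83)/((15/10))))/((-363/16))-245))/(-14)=1557115675/36636864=42.50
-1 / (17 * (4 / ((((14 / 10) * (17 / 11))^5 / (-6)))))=1403737447 / 12078825000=0.12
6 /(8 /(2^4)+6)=12 /13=0.92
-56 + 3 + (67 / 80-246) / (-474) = -1990147 / 37920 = -52.48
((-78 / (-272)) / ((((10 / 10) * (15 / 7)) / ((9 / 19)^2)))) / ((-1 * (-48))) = 2457 / 3927680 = 0.00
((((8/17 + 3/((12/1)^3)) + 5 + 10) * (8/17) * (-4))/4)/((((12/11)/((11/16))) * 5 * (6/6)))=-3666421/3995136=-0.92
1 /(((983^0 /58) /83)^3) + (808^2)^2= 537793907640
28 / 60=7 / 15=0.47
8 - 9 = -1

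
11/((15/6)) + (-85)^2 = 36147/5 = 7229.40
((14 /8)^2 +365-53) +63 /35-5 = 24949 /80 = 311.86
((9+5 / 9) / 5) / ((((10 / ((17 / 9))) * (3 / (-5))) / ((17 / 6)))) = -12427 / 7290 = -1.70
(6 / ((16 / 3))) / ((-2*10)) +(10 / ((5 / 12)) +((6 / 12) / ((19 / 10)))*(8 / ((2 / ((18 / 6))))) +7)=103669 / 3040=34.10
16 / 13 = 1.23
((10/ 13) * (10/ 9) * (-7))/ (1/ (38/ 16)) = -3325/ 234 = -14.21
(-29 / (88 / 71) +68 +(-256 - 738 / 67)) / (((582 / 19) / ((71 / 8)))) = -64.44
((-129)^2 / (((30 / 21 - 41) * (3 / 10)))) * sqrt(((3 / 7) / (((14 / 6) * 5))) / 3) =-11094 * sqrt(15) / 277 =-155.12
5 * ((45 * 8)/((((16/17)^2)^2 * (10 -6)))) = 18792225/32768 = 573.49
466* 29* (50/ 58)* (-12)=-139800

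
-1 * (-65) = 65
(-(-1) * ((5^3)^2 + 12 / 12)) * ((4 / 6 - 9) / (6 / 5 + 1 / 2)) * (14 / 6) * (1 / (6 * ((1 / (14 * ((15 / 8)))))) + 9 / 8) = -150400250 / 153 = -983008.17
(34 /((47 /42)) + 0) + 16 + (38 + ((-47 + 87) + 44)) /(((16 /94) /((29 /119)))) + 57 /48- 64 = 14160639 /89488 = 158.24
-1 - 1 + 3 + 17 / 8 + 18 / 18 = 33 / 8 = 4.12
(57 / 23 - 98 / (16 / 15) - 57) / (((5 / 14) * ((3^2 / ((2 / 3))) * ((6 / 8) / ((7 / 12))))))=-146657 / 6210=-23.62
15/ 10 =3/ 2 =1.50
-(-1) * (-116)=-116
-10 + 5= -5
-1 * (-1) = 1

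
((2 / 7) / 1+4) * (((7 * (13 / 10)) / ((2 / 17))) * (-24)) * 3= -23868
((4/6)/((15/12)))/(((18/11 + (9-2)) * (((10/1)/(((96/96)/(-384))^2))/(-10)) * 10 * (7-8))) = 11/262656000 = 0.00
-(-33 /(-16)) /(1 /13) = -429 /16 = -26.81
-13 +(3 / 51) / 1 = -220 / 17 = -12.94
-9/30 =-3/10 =-0.30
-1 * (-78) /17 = 78 /17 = 4.59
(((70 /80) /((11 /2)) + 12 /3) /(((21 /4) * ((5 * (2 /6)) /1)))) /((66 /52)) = 1586 /4235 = 0.37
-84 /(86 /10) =-420 /43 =-9.77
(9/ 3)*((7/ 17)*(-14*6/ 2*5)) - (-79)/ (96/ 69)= -110231/ 544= -202.63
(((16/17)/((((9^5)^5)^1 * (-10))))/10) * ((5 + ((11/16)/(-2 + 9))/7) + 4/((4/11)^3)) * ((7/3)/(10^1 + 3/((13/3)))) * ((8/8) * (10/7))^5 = -299650000/199578933576404562205953911132163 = -0.00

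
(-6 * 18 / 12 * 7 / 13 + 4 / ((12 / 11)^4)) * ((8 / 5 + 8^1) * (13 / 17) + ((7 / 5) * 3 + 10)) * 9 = -249490229 / 636480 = -391.98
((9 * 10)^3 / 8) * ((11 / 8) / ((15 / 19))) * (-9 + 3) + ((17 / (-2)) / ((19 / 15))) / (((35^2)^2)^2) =-952256.25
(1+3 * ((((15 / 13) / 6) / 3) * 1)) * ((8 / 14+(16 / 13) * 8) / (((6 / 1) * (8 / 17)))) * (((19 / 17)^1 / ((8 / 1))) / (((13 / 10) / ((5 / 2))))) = 1.18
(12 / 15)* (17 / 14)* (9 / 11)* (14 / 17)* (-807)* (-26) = 755352 / 55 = 13733.67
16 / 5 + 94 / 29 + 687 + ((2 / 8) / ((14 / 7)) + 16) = 823097 / 1160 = 709.57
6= 6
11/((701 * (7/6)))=66/4907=0.01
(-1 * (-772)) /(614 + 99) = 772 /713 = 1.08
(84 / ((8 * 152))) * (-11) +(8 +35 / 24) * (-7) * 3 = -60613 / 304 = -199.38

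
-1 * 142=-142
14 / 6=7 / 3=2.33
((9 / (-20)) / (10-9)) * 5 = -9 / 4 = -2.25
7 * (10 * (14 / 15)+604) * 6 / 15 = 5152 / 3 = 1717.33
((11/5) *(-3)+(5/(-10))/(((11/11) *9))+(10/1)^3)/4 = 89401/360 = 248.34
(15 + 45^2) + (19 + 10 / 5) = 2061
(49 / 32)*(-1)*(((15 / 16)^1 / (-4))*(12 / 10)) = 441 / 1024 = 0.43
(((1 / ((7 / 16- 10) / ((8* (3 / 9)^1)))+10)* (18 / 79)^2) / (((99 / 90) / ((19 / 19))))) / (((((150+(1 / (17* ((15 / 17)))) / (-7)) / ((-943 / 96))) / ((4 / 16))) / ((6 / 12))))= -0.00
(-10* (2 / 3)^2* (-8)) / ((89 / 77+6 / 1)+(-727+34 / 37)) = -455840 / 9216981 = -0.05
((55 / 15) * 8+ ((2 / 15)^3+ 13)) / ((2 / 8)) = 169.34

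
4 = 4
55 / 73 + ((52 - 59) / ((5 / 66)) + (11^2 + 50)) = 28964 / 365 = 79.35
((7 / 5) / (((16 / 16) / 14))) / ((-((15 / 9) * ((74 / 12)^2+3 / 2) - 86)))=10584 / 10865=0.97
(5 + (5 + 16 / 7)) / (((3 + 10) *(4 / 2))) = 43 / 91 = 0.47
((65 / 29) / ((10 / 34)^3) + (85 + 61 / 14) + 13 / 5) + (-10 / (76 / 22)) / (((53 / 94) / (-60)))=4988853717 / 10221050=488.10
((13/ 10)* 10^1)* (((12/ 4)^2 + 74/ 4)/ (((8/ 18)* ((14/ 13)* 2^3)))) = 83655/ 896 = 93.36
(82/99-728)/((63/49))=-503930/891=-565.58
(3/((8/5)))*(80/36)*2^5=400/3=133.33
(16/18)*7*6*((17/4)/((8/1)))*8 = 476/3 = 158.67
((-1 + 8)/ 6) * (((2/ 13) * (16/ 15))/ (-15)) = -112/ 8775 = -0.01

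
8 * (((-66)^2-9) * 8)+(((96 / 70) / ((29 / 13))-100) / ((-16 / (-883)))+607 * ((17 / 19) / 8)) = 42086205699 / 154280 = 272791.07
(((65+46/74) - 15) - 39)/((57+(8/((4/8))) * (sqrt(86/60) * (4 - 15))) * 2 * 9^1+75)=-75680 * sqrt(1290)/812338293 - 789050/812338293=-0.00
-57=-57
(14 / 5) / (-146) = -7 / 365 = -0.02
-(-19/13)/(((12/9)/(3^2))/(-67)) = -34371/52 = -660.98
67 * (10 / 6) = 335 / 3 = 111.67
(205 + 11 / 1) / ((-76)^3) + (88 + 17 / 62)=150156391 / 1701032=88.27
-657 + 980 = 323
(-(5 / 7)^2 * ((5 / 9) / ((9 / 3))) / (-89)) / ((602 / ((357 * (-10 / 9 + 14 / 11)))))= 17000 / 167082993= 0.00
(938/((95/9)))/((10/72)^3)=393869952/11875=33168.00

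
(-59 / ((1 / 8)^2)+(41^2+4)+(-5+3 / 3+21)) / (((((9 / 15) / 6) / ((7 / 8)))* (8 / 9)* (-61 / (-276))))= -92373.75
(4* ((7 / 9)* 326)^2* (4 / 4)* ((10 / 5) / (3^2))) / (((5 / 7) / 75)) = 1458106720 / 243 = 6000439.18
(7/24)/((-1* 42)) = -0.01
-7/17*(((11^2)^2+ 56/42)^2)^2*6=-52125977473155687374/459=-113564221074413262.25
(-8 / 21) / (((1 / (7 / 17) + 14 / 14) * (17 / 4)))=-4 / 153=-0.03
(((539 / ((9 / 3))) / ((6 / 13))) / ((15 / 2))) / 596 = 7007 / 80460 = 0.09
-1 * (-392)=392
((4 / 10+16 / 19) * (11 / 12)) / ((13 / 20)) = 1298 / 741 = 1.75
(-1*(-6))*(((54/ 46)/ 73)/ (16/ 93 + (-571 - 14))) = -15066/ 91319131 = -0.00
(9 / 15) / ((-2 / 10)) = -3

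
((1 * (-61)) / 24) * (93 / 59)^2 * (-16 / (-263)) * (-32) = 11255232 / 915503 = 12.29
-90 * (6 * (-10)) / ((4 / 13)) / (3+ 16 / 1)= 923.68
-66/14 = -33/7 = -4.71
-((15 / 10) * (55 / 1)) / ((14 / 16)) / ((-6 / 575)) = 9035.71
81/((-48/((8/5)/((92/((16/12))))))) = -0.04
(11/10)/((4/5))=11/8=1.38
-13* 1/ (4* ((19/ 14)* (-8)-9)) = 91/ 556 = 0.16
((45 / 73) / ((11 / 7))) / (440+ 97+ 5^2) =315 / 451286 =0.00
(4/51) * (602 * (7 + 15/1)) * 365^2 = 7057727600/51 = 138386815.69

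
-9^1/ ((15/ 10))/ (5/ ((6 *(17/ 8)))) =-153/ 10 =-15.30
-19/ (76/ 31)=-31/ 4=-7.75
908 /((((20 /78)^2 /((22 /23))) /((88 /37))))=668436912 /21275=31418.89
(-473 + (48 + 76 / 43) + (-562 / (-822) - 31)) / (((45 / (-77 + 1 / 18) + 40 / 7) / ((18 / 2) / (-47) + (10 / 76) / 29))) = 150495009221753 / 9104124430452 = 16.53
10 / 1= 10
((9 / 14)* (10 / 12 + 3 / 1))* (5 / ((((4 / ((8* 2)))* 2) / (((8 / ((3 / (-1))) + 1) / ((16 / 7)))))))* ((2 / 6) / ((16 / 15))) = -2875 / 512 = -5.62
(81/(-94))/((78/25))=-0.28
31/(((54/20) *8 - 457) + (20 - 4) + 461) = 155/208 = 0.75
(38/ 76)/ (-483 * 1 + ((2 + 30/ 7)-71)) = -7/ 7668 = -0.00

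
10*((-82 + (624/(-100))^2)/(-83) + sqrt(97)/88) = 5*sqrt(97)/44 + 53828/10375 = 6.31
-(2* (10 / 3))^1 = -20 / 3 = -6.67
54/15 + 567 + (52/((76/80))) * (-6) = 23007/95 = 242.18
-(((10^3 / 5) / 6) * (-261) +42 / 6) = 8693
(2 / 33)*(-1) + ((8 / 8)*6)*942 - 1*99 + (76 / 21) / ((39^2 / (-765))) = 216710141 / 39039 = 5551.12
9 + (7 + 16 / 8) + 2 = 20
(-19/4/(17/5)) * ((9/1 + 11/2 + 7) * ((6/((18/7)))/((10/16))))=-5719/51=-112.14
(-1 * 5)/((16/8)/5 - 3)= 25/13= 1.92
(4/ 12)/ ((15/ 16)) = 16/ 45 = 0.36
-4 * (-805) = 3220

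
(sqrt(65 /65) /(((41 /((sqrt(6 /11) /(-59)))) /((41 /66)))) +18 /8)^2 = 1125870281 /222394128 - 3 * sqrt(66) /28556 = 5.06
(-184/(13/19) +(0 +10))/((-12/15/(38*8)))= 1279080/13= 98390.77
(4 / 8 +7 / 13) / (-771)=-9 / 6682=-0.00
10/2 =5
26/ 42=13/ 21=0.62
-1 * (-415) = 415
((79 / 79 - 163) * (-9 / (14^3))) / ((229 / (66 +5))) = 51759 / 314188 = 0.16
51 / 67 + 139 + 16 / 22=103540 / 737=140.49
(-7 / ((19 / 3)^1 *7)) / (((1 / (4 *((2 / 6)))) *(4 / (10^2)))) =-100 / 19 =-5.26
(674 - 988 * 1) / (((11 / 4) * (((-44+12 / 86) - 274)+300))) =6751 / 1056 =6.39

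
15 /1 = 15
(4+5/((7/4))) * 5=240/7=34.29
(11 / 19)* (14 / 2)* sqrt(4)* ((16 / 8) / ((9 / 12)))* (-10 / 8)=-1540 / 57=-27.02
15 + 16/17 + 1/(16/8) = 559/34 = 16.44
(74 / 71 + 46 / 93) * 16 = 162368 / 6603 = 24.59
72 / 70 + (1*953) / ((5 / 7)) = 46733 / 35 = 1335.23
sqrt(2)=1.41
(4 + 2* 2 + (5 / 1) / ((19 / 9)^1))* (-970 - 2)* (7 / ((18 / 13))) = -968058 / 19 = -50950.42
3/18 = 1/6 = 0.17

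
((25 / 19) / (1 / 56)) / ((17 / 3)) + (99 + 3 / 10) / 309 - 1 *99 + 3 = -27505327 / 332690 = -82.68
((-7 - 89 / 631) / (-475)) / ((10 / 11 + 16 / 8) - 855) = -49566 / 2809322425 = -0.00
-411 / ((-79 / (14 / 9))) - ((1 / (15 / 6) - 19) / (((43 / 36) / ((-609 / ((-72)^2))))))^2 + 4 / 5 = 15554857147 / 2804563200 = 5.55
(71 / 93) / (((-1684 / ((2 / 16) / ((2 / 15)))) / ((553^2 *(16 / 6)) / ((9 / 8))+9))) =-6948066745 / 22552128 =-308.09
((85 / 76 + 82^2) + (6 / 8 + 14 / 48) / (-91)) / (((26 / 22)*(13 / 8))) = 3501.83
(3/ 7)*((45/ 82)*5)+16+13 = 30.18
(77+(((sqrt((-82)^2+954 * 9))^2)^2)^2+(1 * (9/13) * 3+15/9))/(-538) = -2142719736113193149/20982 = -102121806124925.80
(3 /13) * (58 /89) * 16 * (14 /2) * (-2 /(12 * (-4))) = 812 /1157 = 0.70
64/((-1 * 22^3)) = -8/1331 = -0.01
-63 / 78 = -21 / 26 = -0.81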